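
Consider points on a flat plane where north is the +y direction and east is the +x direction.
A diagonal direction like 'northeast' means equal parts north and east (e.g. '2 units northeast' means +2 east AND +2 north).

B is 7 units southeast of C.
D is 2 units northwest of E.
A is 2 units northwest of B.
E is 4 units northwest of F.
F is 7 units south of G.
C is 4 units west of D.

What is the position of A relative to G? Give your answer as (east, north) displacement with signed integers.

Answer: A is at (east=-5, north=-6) relative to G.

Derivation:
Place G at the origin (east=0, north=0).
  F is 7 units south of G: delta (east=+0, north=-7); F at (east=0, north=-7).
  E is 4 units northwest of F: delta (east=-4, north=+4); E at (east=-4, north=-3).
  D is 2 units northwest of E: delta (east=-2, north=+2); D at (east=-6, north=-1).
  C is 4 units west of D: delta (east=-4, north=+0); C at (east=-10, north=-1).
  B is 7 units southeast of C: delta (east=+7, north=-7); B at (east=-3, north=-8).
  A is 2 units northwest of B: delta (east=-2, north=+2); A at (east=-5, north=-6).
Therefore A relative to G: (east=-5, north=-6).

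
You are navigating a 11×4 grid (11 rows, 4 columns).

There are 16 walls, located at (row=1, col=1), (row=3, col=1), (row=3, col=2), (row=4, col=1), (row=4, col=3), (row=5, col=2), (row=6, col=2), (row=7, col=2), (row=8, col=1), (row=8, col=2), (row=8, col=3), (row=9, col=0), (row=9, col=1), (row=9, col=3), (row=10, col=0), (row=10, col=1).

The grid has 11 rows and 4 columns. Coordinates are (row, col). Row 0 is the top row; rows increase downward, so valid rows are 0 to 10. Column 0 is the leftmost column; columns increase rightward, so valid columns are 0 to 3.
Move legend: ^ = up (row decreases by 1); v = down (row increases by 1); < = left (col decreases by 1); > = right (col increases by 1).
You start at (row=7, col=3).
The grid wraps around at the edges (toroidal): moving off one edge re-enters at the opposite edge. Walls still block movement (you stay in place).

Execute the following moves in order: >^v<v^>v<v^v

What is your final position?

Answer: Final position: (row=7, col=3)

Derivation:
Start: (row=7, col=3)
  > (right): (row=7, col=3) -> (row=7, col=0)
  ^ (up): (row=7, col=0) -> (row=6, col=0)
  v (down): (row=6, col=0) -> (row=7, col=0)
  < (left): (row=7, col=0) -> (row=7, col=3)
  v (down): blocked, stay at (row=7, col=3)
  ^ (up): (row=7, col=3) -> (row=6, col=3)
  > (right): (row=6, col=3) -> (row=6, col=0)
  v (down): (row=6, col=0) -> (row=7, col=0)
  < (left): (row=7, col=0) -> (row=7, col=3)
  v (down): blocked, stay at (row=7, col=3)
  ^ (up): (row=7, col=3) -> (row=6, col=3)
  v (down): (row=6, col=3) -> (row=7, col=3)
Final: (row=7, col=3)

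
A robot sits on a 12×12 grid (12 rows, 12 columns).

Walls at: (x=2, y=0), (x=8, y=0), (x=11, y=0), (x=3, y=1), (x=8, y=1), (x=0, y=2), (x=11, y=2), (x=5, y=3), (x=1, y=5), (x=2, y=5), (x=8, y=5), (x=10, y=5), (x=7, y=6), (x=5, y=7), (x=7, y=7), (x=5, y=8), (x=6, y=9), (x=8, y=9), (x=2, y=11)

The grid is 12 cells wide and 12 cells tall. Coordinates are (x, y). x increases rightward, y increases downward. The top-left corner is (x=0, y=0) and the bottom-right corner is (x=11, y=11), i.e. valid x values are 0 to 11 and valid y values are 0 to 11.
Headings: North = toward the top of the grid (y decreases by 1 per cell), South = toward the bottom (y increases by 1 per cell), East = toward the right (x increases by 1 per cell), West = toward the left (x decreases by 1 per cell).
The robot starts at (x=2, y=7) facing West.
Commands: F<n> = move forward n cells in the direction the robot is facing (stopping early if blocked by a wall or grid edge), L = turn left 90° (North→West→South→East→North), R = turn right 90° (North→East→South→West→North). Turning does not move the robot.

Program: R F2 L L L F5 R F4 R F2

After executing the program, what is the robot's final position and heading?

Answer: Final position: (x=6, y=8), facing West

Derivation:
Start: (x=2, y=7), facing West
  R: turn right, now facing North
  F2: move forward 1/2 (blocked), now at (x=2, y=6)
  L: turn left, now facing West
  L: turn left, now facing South
  L: turn left, now facing East
  F5: move forward 4/5 (blocked), now at (x=6, y=6)
  R: turn right, now facing South
  F4: move forward 2/4 (blocked), now at (x=6, y=8)
  R: turn right, now facing West
  F2: move forward 0/2 (blocked), now at (x=6, y=8)
Final: (x=6, y=8), facing West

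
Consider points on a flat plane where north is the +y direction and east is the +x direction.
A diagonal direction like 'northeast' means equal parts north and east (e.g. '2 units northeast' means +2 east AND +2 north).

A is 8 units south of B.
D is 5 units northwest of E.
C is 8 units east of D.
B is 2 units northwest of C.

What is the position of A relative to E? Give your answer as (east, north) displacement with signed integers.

Answer: A is at (east=1, north=-1) relative to E.

Derivation:
Place E at the origin (east=0, north=0).
  D is 5 units northwest of E: delta (east=-5, north=+5); D at (east=-5, north=5).
  C is 8 units east of D: delta (east=+8, north=+0); C at (east=3, north=5).
  B is 2 units northwest of C: delta (east=-2, north=+2); B at (east=1, north=7).
  A is 8 units south of B: delta (east=+0, north=-8); A at (east=1, north=-1).
Therefore A relative to E: (east=1, north=-1).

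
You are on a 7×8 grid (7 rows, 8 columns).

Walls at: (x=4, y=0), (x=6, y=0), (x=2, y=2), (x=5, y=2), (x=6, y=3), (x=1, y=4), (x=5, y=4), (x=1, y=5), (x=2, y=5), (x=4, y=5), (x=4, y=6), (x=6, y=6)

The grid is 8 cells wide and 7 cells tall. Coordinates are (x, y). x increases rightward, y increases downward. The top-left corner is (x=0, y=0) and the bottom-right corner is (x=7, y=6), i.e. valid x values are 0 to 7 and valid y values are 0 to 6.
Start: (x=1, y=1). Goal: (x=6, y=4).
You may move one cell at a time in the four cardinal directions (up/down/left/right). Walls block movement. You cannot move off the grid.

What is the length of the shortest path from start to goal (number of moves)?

BFS from (x=1, y=1) until reaching (x=6, y=4):
  Distance 0: (x=1, y=1)
  Distance 1: (x=1, y=0), (x=0, y=1), (x=2, y=1), (x=1, y=2)
  Distance 2: (x=0, y=0), (x=2, y=0), (x=3, y=1), (x=0, y=2), (x=1, y=3)
  Distance 3: (x=3, y=0), (x=4, y=1), (x=3, y=2), (x=0, y=3), (x=2, y=3)
  Distance 4: (x=5, y=1), (x=4, y=2), (x=3, y=3), (x=0, y=4), (x=2, y=4)
  Distance 5: (x=5, y=0), (x=6, y=1), (x=4, y=3), (x=3, y=4), (x=0, y=5)
  Distance 6: (x=7, y=1), (x=6, y=2), (x=5, y=3), (x=4, y=4), (x=3, y=5), (x=0, y=6)
  Distance 7: (x=7, y=0), (x=7, y=2), (x=1, y=6), (x=3, y=6)
  Distance 8: (x=7, y=3), (x=2, y=6)
  Distance 9: (x=7, y=4)
  Distance 10: (x=6, y=4), (x=7, y=5)  <- goal reached here
One shortest path (10 moves): (x=1, y=1) -> (x=2, y=1) -> (x=3, y=1) -> (x=4, y=1) -> (x=5, y=1) -> (x=6, y=1) -> (x=7, y=1) -> (x=7, y=2) -> (x=7, y=3) -> (x=7, y=4) -> (x=6, y=4)

Answer: Shortest path length: 10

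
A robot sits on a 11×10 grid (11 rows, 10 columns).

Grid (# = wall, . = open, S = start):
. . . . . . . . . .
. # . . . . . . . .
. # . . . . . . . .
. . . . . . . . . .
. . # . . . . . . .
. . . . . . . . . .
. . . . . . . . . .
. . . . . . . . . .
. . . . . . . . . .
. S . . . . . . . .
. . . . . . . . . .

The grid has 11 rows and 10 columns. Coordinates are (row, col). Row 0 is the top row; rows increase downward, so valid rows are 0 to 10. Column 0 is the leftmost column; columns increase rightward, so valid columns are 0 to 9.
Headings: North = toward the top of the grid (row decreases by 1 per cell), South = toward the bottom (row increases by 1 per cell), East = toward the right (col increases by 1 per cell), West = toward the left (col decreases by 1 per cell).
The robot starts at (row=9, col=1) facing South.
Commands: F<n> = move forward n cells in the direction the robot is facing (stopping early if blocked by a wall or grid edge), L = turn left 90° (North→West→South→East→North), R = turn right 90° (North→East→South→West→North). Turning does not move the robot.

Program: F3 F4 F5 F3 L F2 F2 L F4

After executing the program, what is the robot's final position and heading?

Answer: Final position: (row=6, col=5), facing North

Derivation:
Start: (row=9, col=1), facing South
  F3: move forward 1/3 (blocked), now at (row=10, col=1)
  F4: move forward 0/4 (blocked), now at (row=10, col=1)
  F5: move forward 0/5 (blocked), now at (row=10, col=1)
  F3: move forward 0/3 (blocked), now at (row=10, col=1)
  L: turn left, now facing East
  F2: move forward 2, now at (row=10, col=3)
  F2: move forward 2, now at (row=10, col=5)
  L: turn left, now facing North
  F4: move forward 4, now at (row=6, col=5)
Final: (row=6, col=5), facing North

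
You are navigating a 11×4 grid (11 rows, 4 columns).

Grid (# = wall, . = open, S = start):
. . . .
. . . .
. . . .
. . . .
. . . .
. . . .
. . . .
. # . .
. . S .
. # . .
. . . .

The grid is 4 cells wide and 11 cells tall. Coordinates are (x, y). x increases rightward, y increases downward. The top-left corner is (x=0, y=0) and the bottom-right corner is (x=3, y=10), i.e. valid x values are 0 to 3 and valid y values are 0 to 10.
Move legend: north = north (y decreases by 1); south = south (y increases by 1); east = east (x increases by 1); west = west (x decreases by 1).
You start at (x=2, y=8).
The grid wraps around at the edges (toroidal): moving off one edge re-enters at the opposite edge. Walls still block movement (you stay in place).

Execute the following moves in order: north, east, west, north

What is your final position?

Start: (x=2, y=8)
  north (north): (x=2, y=8) -> (x=2, y=7)
  east (east): (x=2, y=7) -> (x=3, y=7)
  west (west): (x=3, y=7) -> (x=2, y=7)
  north (north): (x=2, y=7) -> (x=2, y=6)
Final: (x=2, y=6)

Answer: Final position: (x=2, y=6)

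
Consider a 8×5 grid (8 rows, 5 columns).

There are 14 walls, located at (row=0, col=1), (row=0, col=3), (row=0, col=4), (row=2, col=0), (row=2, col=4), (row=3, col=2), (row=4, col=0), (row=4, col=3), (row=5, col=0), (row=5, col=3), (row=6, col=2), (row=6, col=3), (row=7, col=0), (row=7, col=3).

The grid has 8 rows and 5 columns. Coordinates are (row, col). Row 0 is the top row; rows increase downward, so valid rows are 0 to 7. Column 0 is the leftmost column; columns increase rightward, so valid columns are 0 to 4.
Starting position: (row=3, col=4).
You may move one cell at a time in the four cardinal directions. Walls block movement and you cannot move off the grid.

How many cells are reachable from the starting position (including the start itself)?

BFS flood-fill from (row=3, col=4):
  Distance 0: (row=3, col=4)
  Distance 1: (row=3, col=3), (row=4, col=4)
  Distance 2: (row=2, col=3), (row=5, col=4)
  Distance 3: (row=1, col=3), (row=2, col=2), (row=6, col=4)
  Distance 4: (row=1, col=2), (row=1, col=4), (row=2, col=1), (row=7, col=4)
  Distance 5: (row=0, col=2), (row=1, col=1), (row=3, col=1)
  Distance 6: (row=1, col=0), (row=3, col=0), (row=4, col=1)
  Distance 7: (row=0, col=0), (row=4, col=2), (row=5, col=1)
  Distance 8: (row=5, col=2), (row=6, col=1)
  Distance 9: (row=6, col=0), (row=7, col=1)
  Distance 10: (row=7, col=2)
Total reachable: 26 (grid has 26 open cells total)

Answer: Reachable cells: 26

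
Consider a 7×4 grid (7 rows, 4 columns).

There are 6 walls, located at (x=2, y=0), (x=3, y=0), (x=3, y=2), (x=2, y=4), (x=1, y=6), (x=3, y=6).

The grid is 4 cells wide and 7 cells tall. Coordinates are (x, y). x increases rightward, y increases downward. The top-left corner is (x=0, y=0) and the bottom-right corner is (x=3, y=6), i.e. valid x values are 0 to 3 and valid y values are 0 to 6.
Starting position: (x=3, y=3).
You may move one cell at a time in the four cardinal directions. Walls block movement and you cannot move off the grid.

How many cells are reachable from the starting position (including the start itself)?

BFS flood-fill from (x=3, y=3):
  Distance 0: (x=3, y=3)
  Distance 1: (x=2, y=3), (x=3, y=4)
  Distance 2: (x=2, y=2), (x=1, y=3), (x=3, y=5)
  Distance 3: (x=2, y=1), (x=1, y=2), (x=0, y=3), (x=1, y=4), (x=2, y=5)
  Distance 4: (x=1, y=1), (x=3, y=1), (x=0, y=2), (x=0, y=4), (x=1, y=5), (x=2, y=6)
  Distance 5: (x=1, y=0), (x=0, y=1), (x=0, y=5)
  Distance 6: (x=0, y=0), (x=0, y=6)
Total reachable: 22 (grid has 22 open cells total)

Answer: Reachable cells: 22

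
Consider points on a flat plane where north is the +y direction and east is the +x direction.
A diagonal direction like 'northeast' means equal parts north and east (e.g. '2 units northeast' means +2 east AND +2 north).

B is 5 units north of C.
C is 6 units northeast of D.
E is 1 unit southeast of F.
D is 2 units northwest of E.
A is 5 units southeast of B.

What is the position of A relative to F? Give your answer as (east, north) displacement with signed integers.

Place F at the origin (east=0, north=0).
  E is 1 unit southeast of F: delta (east=+1, north=-1); E at (east=1, north=-1).
  D is 2 units northwest of E: delta (east=-2, north=+2); D at (east=-1, north=1).
  C is 6 units northeast of D: delta (east=+6, north=+6); C at (east=5, north=7).
  B is 5 units north of C: delta (east=+0, north=+5); B at (east=5, north=12).
  A is 5 units southeast of B: delta (east=+5, north=-5); A at (east=10, north=7).
Therefore A relative to F: (east=10, north=7).

Answer: A is at (east=10, north=7) relative to F.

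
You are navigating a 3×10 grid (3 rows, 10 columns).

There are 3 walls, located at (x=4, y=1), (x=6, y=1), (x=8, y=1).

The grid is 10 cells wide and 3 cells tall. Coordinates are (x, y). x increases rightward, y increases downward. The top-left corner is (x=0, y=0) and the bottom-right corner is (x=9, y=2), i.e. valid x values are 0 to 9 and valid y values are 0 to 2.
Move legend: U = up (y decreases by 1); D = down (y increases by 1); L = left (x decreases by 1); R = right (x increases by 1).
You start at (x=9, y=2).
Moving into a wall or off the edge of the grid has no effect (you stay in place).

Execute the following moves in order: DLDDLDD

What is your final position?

Start: (x=9, y=2)
  D (down): blocked, stay at (x=9, y=2)
  L (left): (x=9, y=2) -> (x=8, y=2)
  D (down): blocked, stay at (x=8, y=2)
  D (down): blocked, stay at (x=8, y=2)
  L (left): (x=8, y=2) -> (x=7, y=2)
  D (down): blocked, stay at (x=7, y=2)
  D (down): blocked, stay at (x=7, y=2)
Final: (x=7, y=2)

Answer: Final position: (x=7, y=2)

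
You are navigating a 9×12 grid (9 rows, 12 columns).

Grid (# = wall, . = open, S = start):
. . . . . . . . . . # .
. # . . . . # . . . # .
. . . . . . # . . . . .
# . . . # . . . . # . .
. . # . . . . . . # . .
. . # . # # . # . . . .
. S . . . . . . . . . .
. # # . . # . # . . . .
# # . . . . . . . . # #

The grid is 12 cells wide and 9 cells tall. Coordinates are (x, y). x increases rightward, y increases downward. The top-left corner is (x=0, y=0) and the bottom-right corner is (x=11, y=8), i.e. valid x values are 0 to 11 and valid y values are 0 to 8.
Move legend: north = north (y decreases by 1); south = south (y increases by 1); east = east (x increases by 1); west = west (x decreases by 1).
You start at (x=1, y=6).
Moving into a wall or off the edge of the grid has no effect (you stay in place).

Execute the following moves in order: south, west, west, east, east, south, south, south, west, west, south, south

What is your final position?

Answer: Final position: (x=0, y=7)

Derivation:
Start: (x=1, y=6)
  south (south): blocked, stay at (x=1, y=6)
  west (west): (x=1, y=6) -> (x=0, y=6)
  west (west): blocked, stay at (x=0, y=6)
  east (east): (x=0, y=6) -> (x=1, y=6)
  east (east): (x=1, y=6) -> (x=2, y=6)
  [×3]south (south): blocked, stay at (x=2, y=6)
  west (west): (x=2, y=6) -> (x=1, y=6)
  west (west): (x=1, y=6) -> (x=0, y=6)
  south (south): (x=0, y=6) -> (x=0, y=7)
  south (south): blocked, stay at (x=0, y=7)
Final: (x=0, y=7)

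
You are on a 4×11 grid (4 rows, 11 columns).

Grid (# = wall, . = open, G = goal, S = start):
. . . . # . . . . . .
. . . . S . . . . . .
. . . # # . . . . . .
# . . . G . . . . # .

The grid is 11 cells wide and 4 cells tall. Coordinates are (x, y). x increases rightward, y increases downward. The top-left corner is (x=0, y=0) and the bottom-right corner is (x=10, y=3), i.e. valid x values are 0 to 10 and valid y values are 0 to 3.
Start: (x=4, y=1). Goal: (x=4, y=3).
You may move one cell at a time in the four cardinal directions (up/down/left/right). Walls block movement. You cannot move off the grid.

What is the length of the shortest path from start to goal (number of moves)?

BFS from (x=4, y=1) until reaching (x=4, y=3):
  Distance 0: (x=4, y=1)
  Distance 1: (x=3, y=1), (x=5, y=1)
  Distance 2: (x=3, y=0), (x=5, y=0), (x=2, y=1), (x=6, y=1), (x=5, y=2)
  Distance 3: (x=2, y=0), (x=6, y=0), (x=1, y=1), (x=7, y=1), (x=2, y=2), (x=6, y=2), (x=5, y=3)
  Distance 4: (x=1, y=0), (x=7, y=0), (x=0, y=1), (x=8, y=1), (x=1, y=2), (x=7, y=2), (x=2, y=3), (x=4, y=3), (x=6, y=3)  <- goal reached here
One shortest path (4 moves): (x=4, y=1) -> (x=5, y=1) -> (x=5, y=2) -> (x=5, y=3) -> (x=4, y=3)

Answer: Shortest path length: 4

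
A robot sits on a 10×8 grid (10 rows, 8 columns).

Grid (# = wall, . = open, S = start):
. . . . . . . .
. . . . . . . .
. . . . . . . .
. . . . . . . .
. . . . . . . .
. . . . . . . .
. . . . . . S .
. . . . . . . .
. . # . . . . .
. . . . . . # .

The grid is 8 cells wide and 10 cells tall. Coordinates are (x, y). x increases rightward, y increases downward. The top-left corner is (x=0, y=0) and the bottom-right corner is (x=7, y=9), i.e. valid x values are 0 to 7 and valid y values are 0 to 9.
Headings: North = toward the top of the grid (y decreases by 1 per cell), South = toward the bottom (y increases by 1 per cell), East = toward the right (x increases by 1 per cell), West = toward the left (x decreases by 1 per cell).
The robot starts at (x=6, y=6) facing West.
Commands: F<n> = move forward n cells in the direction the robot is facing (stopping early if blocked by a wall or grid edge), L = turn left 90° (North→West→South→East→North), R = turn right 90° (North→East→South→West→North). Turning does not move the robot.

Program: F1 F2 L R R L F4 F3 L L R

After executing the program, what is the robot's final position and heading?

Answer: Final position: (x=0, y=6), facing South

Derivation:
Start: (x=6, y=6), facing West
  F1: move forward 1, now at (x=5, y=6)
  F2: move forward 2, now at (x=3, y=6)
  L: turn left, now facing South
  R: turn right, now facing West
  R: turn right, now facing North
  L: turn left, now facing West
  F4: move forward 3/4 (blocked), now at (x=0, y=6)
  F3: move forward 0/3 (blocked), now at (x=0, y=6)
  L: turn left, now facing South
  L: turn left, now facing East
  R: turn right, now facing South
Final: (x=0, y=6), facing South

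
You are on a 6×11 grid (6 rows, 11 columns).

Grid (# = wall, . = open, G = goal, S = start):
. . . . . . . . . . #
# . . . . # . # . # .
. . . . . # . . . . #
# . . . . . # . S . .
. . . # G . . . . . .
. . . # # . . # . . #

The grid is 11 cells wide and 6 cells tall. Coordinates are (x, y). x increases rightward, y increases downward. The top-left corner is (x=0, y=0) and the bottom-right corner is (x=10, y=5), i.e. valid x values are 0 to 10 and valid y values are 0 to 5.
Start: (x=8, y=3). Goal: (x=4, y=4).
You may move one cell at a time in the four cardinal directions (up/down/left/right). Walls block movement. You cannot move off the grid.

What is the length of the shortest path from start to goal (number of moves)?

Answer: Shortest path length: 5

Derivation:
BFS from (x=8, y=3) until reaching (x=4, y=4):
  Distance 0: (x=8, y=3)
  Distance 1: (x=8, y=2), (x=7, y=3), (x=9, y=3), (x=8, y=4)
  Distance 2: (x=8, y=1), (x=7, y=2), (x=9, y=2), (x=10, y=3), (x=7, y=4), (x=9, y=4), (x=8, y=5)
  Distance 3: (x=8, y=0), (x=6, y=2), (x=6, y=4), (x=10, y=4), (x=9, y=5)
  Distance 4: (x=7, y=0), (x=9, y=0), (x=6, y=1), (x=5, y=4), (x=6, y=5)
  Distance 5: (x=6, y=0), (x=5, y=3), (x=4, y=4), (x=5, y=5)  <- goal reached here
One shortest path (5 moves): (x=8, y=3) -> (x=7, y=3) -> (x=7, y=4) -> (x=6, y=4) -> (x=5, y=4) -> (x=4, y=4)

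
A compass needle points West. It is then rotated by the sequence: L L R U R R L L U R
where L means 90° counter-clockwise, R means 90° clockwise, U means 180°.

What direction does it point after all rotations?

Start: West
  L (left (90° counter-clockwise)) -> South
  L (left (90° counter-clockwise)) -> East
  R (right (90° clockwise)) -> South
  U (U-turn (180°)) -> North
  R (right (90° clockwise)) -> East
  R (right (90° clockwise)) -> South
  L (left (90° counter-clockwise)) -> East
  L (left (90° counter-clockwise)) -> North
  U (U-turn (180°)) -> South
  R (right (90° clockwise)) -> West
Final: West

Answer: Final heading: West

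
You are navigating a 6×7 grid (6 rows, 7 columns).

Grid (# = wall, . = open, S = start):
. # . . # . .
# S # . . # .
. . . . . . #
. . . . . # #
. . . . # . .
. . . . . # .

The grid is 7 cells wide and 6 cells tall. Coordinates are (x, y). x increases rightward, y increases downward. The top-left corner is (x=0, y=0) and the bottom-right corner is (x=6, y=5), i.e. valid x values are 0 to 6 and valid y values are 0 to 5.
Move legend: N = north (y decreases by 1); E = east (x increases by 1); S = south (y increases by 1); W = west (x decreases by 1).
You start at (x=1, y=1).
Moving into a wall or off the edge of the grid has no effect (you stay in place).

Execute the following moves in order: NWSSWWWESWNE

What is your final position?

Answer: Final position: (x=1, y=3)

Derivation:
Start: (x=1, y=1)
  N (north): blocked, stay at (x=1, y=1)
  W (west): blocked, stay at (x=1, y=1)
  S (south): (x=1, y=1) -> (x=1, y=2)
  S (south): (x=1, y=2) -> (x=1, y=3)
  W (west): (x=1, y=3) -> (x=0, y=3)
  W (west): blocked, stay at (x=0, y=3)
  W (west): blocked, stay at (x=0, y=3)
  E (east): (x=0, y=3) -> (x=1, y=3)
  S (south): (x=1, y=3) -> (x=1, y=4)
  W (west): (x=1, y=4) -> (x=0, y=4)
  N (north): (x=0, y=4) -> (x=0, y=3)
  E (east): (x=0, y=3) -> (x=1, y=3)
Final: (x=1, y=3)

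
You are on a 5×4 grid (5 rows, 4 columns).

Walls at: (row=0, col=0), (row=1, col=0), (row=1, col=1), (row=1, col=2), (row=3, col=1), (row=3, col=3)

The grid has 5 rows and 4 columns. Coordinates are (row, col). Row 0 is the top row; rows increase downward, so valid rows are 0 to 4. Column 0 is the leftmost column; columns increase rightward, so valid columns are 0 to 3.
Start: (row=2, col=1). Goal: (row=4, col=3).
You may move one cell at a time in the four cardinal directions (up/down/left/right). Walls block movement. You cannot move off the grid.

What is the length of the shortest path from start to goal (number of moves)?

BFS from (row=2, col=1) until reaching (row=4, col=3):
  Distance 0: (row=2, col=1)
  Distance 1: (row=2, col=0), (row=2, col=2)
  Distance 2: (row=2, col=3), (row=3, col=0), (row=3, col=2)
  Distance 3: (row=1, col=3), (row=4, col=0), (row=4, col=2)
  Distance 4: (row=0, col=3), (row=4, col=1), (row=4, col=3)  <- goal reached here
One shortest path (4 moves): (row=2, col=1) -> (row=2, col=2) -> (row=3, col=2) -> (row=4, col=2) -> (row=4, col=3)

Answer: Shortest path length: 4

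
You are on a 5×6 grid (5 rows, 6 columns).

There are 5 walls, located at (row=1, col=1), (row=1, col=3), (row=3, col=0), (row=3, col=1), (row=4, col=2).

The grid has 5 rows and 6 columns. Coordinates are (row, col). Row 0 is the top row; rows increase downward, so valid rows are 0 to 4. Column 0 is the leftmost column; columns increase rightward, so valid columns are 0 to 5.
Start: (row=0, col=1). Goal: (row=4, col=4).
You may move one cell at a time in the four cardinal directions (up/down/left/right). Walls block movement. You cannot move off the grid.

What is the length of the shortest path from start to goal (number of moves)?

Answer: Shortest path length: 7

Derivation:
BFS from (row=0, col=1) until reaching (row=4, col=4):
  Distance 0: (row=0, col=1)
  Distance 1: (row=0, col=0), (row=0, col=2)
  Distance 2: (row=0, col=3), (row=1, col=0), (row=1, col=2)
  Distance 3: (row=0, col=4), (row=2, col=0), (row=2, col=2)
  Distance 4: (row=0, col=5), (row=1, col=4), (row=2, col=1), (row=2, col=3), (row=3, col=2)
  Distance 5: (row=1, col=5), (row=2, col=4), (row=3, col=3)
  Distance 6: (row=2, col=5), (row=3, col=4), (row=4, col=3)
  Distance 7: (row=3, col=5), (row=4, col=4)  <- goal reached here
One shortest path (7 moves): (row=0, col=1) -> (row=0, col=2) -> (row=0, col=3) -> (row=0, col=4) -> (row=1, col=4) -> (row=2, col=4) -> (row=3, col=4) -> (row=4, col=4)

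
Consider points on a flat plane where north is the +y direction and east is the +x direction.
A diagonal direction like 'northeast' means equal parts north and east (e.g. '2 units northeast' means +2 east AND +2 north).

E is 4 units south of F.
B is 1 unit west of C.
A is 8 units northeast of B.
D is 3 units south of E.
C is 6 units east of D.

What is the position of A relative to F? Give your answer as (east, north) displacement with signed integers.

Place F at the origin (east=0, north=0).
  E is 4 units south of F: delta (east=+0, north=-4); E at (east=0, north=-4).
  D is 3 units south of E: delta (east=+0, north=-3); D at (east=0, north=-7).
  C is 6 units east of D: delta (east=+6, north=+0); C at (east=6, north=-7).
  B is 1 unit west of C: delta (east=-1, north=+0); B at (east=5, north=-7).
  A is 8 units northeast of B: delta (east=+8, north=+8); A at (east=13, north=1).
Therefore A relative to F: (east=13, north=1).

Answer: A is at (east=13, north=1) relative to F.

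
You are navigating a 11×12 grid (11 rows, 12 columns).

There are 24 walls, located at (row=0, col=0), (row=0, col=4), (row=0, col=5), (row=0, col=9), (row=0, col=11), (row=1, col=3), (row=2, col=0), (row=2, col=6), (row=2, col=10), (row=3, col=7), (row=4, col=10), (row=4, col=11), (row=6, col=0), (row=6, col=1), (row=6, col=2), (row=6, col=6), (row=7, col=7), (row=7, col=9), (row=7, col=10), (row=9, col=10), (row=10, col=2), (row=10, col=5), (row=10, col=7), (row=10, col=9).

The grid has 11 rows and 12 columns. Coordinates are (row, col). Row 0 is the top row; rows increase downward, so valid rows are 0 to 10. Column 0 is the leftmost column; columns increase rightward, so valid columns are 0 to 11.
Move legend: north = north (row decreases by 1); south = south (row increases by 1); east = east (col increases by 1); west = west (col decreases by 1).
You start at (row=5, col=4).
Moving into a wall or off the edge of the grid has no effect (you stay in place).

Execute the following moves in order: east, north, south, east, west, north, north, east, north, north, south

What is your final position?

Start: (row=5, col=4)
  east (east): (row=5, col=4) -> (row=5, col=5)
  north (north): (row=5, col=5) -> (row=4, col=5)
  south (south): (row=4, col=5) -> (row=5, col=5)
  east (east): (row=5, col=5) -> (row=5, col=6)
  west (west): (row=5, col=6) -> (row=5, col=5)
  north (north): (row=5, col=5) -> (row=4, col=5)
  north (north): (row=4, col=5) -> (row=3, col=5)
  east (east): (row=3, col=5) -> (row=3, col=6)
  north (north): blocked, stay at (row=3, col=6)
  north (north): blocked, stay at (row=3, col=6)
  south (south): (row=3, col=6) -> (row=4, col=6)
Final: (row=4, col=6)

Answer: Final position: (row=4, col=6)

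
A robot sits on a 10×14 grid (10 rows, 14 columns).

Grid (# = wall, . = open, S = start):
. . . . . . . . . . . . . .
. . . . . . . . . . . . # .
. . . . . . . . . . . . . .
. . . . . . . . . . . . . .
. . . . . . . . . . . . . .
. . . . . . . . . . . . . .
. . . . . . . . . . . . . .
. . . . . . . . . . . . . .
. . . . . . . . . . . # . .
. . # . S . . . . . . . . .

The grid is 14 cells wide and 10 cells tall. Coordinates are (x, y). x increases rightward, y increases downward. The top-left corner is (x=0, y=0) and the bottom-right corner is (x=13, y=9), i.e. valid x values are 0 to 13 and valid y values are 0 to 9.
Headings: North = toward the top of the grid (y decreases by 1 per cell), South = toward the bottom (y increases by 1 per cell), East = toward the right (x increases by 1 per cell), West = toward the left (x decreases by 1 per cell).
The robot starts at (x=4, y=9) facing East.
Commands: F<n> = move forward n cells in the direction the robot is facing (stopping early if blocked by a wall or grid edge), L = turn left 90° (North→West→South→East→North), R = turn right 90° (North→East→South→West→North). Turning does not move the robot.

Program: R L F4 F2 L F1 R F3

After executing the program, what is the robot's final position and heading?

Start: (x=4, y=9), facing East
  R: turn right, now facing South
  L: turn left, now facing East
  F4: move forward 4, now at (x=8, y=9)
  F2: move forward 2, now at (x=10, y=9)
  L: turn left, now facing North
  F1: move forward 1, now at (x=10, y=8)
  R: turn right, now facing East
  F3: move forward 0/3 (blocked), now at (x=10, y=8)
Final: (x=10, y=8), facing East

Answer: Final position: (x=10, y=8), facing East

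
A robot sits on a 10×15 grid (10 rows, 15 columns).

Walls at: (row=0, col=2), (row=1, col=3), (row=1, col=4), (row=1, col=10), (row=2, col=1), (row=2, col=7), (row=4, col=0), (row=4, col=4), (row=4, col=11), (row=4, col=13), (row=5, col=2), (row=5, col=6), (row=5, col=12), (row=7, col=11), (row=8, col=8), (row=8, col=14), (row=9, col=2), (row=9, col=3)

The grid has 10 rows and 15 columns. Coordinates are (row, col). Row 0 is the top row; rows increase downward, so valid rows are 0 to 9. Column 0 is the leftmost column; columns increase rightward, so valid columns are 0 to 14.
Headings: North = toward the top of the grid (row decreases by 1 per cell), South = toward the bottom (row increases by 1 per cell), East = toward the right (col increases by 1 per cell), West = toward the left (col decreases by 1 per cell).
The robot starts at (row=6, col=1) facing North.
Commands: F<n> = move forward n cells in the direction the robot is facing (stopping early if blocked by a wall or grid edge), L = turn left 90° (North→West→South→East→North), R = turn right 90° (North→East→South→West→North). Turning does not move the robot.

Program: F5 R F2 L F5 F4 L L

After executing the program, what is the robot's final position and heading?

Start: (row=6, col=1), facing North
  F5: move forward 3/5 (blocked), now at (row=3, col=1)
  R: turn right, now facing East
  F2: move forward 2, now at (row=3, col=3)
  L: turn left, now facing North
  F5: move forward 1/5 (blocked), now at (row=2, col=3)
  F4: move forward 0/4 (blocked), now at (row=2, col=3)
  L: turn left, now facing West
  L: turn left, now facing South
Final: (row=2, col=3), facing South

Answer: Final position: (row=2, col=3), facing South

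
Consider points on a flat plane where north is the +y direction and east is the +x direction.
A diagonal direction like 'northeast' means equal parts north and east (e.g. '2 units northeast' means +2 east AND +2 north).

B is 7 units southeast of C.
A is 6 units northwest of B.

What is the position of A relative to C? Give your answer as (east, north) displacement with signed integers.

Answer: A is at (east=1, north=-1) relative to C.

Derivation:
Place C at the origin (east=0, north=0).
  B is 7 units southeast of C: delta (east=+7, north=-7); B at (east=7, north=-7).
  A is 6 units northwest of B: delta (east=-6, north=+6); A at (east=1, north=-1).
Therefore A relative to C: (east=1, north=-1).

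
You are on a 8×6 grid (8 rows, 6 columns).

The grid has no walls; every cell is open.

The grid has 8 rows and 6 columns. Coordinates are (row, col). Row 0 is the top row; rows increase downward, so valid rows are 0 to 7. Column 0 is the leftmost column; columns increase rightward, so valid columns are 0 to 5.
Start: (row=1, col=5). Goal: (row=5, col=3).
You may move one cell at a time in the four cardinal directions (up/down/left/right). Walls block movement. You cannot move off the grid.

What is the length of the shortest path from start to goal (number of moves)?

BFS from (row=1, col=5) until reaching (row=5, col=3):
  Distance 0: (row=1, col=5)
  Distance 1: (row=0, col=5), (row=1, col=4), (row=2, col=5)
  Distance 2: (row=0, col=4), (row=1, col=3), (row=2, col=4), (row=3, col=5)
  Distance 3: (row=0, col=3), (row=1, col=2), (row=2, col=3), (row=3, col=4), (row=4, col=5)
  Distance 4: (row=0, col=2), (row=1, col=1), (row=2, col=2), (row=3, col=3), (row=4, col=4), (row=5, col=5)
  Distance 5: (row=0, col=1), (row=1, col=0), (row=2, col=1), (row=3, col=2), (row=4, col=3), (row=5, col=4), (row=6, col=5)
  Distance 6: (row=0, col=0), (row=2, col=0), (row=3, col=1), (row=4, col=2), (row=5, col=3), (row=6, col=4), (row=7, col=5)  <- goal reached here
One shortest path (6 moves): (row=1, col=5) -> (row=1, col=4) -> (row=1, col=3) -> (row=2, col=3) -> (row=3, col=3) -> (row=4, col=3) -> (row=5, col=3)

Answer: Shortest path length: 6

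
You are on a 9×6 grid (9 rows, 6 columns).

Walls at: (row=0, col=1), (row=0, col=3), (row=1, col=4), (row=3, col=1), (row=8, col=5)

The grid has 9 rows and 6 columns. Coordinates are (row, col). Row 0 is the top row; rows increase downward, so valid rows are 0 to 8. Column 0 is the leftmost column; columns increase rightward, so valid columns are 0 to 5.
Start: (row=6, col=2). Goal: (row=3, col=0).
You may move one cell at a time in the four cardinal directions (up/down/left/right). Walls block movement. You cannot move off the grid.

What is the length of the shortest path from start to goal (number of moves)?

Answer: Shortest path length: 5

Derivation:
BFS from (row=6, col=2) until reaching (row=3, col=0):
  Distance 0: (row=6, col=2)
  Distance 1: (row=5, col=2), (row=6, col=1), (row=6, col=3), (row=7, col=2)
  Distance 2: (row=4, col=2), (row=5, col=1), (row=5, col=3), (row=6, col=0), (row=6, col=4), (row=7, col=1), (row=7, col=3), (row=8, col=2)
  Distance 3: (row=3, col=2), (row=4, col=1), (row=4, col=3), (row=5, col=0), (row=5, col=4), (row=6, col=5), (row=7, col=0), (row=7, col=4), (row=8, col=1), (row=8, col=3)
  Distance 4: (row=2, col=2), (row=3, col=3), (row=4, col=0), (row=4, col=4), (row=5, col=5), (row=7, col=5), (row=8, col=0), (row=8, col=4)
  Distance 5: (row=1, col=2), (row=2, col=1), (row=2, col=3), (row=3, col=0), (row=3, col=4), (row=4, col=5)  <- goal reached here
One shortest path (5 moves): (row=6, col=2) -> (row=6, col=1) -> (row=6, col=0) -> (row=5, col=0) -> (row=4, col=0) -> (row=3, col=0)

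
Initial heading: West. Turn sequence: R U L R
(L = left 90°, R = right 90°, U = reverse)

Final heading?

Answer: Final heading: South

Derivation:
Start: West
  R (right (90° clockwise)) -> North
  U (U-turn (180°)) -> South
  L (left (90° counter-clockwise)) -> East
  R (right (90° clockwise)) -> South
Final: South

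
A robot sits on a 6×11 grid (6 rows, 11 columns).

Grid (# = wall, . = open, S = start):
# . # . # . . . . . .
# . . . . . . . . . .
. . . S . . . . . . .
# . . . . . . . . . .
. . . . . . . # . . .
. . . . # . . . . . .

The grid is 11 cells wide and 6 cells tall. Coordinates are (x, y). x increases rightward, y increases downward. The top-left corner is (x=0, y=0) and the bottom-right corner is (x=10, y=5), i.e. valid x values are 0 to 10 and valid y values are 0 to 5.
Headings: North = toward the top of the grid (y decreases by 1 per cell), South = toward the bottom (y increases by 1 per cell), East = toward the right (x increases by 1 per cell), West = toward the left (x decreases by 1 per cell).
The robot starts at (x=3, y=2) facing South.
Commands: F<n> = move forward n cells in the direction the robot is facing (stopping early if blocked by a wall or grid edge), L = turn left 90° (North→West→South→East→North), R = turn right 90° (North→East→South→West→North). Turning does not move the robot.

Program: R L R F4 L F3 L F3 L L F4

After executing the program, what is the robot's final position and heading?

Start: (x=3, y=2), facing South
  R: turn right, now facing West
  L: turn left, now facing South
  R: turn right, now facing West
  F4: move forward 3/4 (blocked), now at (x=0, y=2)
  L: turn left, now facing South
  F3: move forward 0/3 (blocked), now at (x=0, y=2)
  L: turn left, now facing East
  F3: move forward 3, now at (x=3, y=2)
  L: turn left, now facing North
  L: turn left, now facing West
  F4: move forward 3/4 (blocked), now at (x=0, y=2)
Final: (x=0, y=2), facing West

Answer: Final position: (x=0, y=2), facing West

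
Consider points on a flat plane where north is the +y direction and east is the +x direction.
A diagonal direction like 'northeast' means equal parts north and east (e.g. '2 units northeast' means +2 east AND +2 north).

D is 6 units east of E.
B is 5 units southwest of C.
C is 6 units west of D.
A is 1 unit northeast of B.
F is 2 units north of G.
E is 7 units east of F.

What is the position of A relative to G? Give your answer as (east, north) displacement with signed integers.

Place G at the origin (east=0, north=0).
  F is 2 units north of G: delta (east=+0, north=+2); F at (east=0, north=2).
  E is 7 units east of F: delta (east=+7, north=+0); E at (east=7, north=2).
  D is 6 units east of E: delta (east=+6, north=+0); D at (east=13, north=2).
  C is 6 units west of D: delta (east=-6, north=+0); C at (east=7, north=2).
  B is 5 units southwest of C: delta (east=-5, north=-5); B at (east=2, north=-3).
  A is 1 unit northeast of B: delta (east=+1, north=+1); A at (east=3, north=-2).
Therefore A relative to G: (east=3, north=-2).

Answer: A is at (east=3, north=-2) relative to G.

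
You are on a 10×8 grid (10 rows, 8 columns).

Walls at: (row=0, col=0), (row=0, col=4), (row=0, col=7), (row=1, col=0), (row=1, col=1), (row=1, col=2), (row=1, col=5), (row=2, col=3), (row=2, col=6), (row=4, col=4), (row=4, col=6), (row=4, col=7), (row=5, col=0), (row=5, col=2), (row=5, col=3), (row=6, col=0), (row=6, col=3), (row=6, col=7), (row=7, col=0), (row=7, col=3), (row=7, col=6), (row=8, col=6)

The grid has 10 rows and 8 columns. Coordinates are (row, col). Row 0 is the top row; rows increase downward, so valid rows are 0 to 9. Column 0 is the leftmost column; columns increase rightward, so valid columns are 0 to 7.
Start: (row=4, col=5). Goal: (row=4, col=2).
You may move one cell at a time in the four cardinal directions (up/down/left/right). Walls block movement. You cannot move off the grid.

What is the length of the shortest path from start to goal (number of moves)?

Answer: Shortest path length: 5

Derivation:
BFS from (row=4, col=5) until reaching (row=4, col=2):
  Distance 0: (row=4, col=5)
  Distance 1: (row=3, col=5), (row=5, col=5)
  Distance 2: (row=2, col=5), (row=3, col=4), (row=3, col=6), (row=5, col=4), (row=5, col=6), (row=6, col=5)
  Distance 3: (row=2, col=4), (row=3, col=3), (row=3, col=7), (row=5, col=7), (row=6, col=4), (row=6, col=6), (row=7, col=5)
  Distance 4: (row=1, col=4), (row=2, col=7), (row=3, col=2), (row=4, col=3), (row=7, col=4), (row=8, col=5)
  Distance 5: (row=1, col=3), (row=1, col=7), (row=2, col=2), (row=3, col=1), (row=4, col=2), (row=8, col=4), (row=9, col=5)  <- goal reached here
One shortest path (5 moves): (row=4, col=5) -> (row=3, col=5) -> (row=3, col=4) -> (row=3, col=3) -> (row=3, col=2) -> (row=4, col=2)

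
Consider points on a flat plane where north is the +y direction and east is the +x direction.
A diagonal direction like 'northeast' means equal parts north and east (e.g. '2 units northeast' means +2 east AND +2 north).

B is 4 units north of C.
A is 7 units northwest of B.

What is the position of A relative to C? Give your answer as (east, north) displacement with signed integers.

Place C at the origin (east=0, north=0).
  B is 4 units north of C: delta (east=+0, north=+4); B at (east=0, north=4).
  A is 7 units northwest of B: delta (east=-7, north=+7); A at (east=-7, north=11).
Therefore A relative to C: (east=-7, north=11).

Answer: A is at (east=-7, north=11) relative to C.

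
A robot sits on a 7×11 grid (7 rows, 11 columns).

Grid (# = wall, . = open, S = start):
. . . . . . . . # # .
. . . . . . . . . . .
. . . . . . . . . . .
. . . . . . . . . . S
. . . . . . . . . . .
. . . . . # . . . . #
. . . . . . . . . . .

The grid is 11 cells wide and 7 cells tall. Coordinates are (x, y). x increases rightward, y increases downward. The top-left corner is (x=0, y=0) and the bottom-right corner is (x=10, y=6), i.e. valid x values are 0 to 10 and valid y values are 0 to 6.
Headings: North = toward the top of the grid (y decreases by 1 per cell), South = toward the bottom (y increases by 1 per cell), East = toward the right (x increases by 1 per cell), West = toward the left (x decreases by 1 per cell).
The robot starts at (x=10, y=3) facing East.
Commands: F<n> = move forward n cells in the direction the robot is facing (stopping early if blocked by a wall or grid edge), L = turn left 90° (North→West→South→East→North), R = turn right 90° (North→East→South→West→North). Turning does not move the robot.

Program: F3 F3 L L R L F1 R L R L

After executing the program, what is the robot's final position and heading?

Answer: Final position: (x=9, y=3), facing West

Derivation:
Start: (x=10, y=3), facing East
  F3: move forward 0/3 (blocked), now at (x=10, y=3)
  F3: move forward 0/3 (blocked), now at (x=10, y=3)
  L: turn left, now facing North
  L: turn left, now facing West
  R: turn right, now facing North
  L: turn left, now facing West
  F1: move forward 1, now at (x=9, y=3)
  R: turn right, now facing North
  L: turn left, now facing West
  R: turn right, now facing North
  L: turn left, now facing West
Final: (x=9, y=3), facing West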